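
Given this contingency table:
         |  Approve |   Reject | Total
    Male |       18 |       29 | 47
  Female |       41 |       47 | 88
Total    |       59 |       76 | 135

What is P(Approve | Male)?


P(Approve | Male) = 18/(18+29) = 18/47

P(Approve|Male) = 18/47 ≈ 38.30%


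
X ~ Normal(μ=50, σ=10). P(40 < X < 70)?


z₁=(40-50)/10=-1.0, z₂=(70-50)/10=2.0
P = Φ(2.0) - Φ(-1.0) = 0.977250 - 0.158655 = 0.818595 ≈ 0.8186

P(40 < X < 70) ≈ 0.8186


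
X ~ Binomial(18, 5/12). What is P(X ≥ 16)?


P(X ≥ 16) = Σ P(X=i) for i=16..18
P(X=16) = 127105712890625/2958148142320582656
P(X=17) = 5340576171875/1479074071160291328
P(X=18) = 3814697265625/26623333280885243904
Sum = 155487060546875/3327916660110655488

P(X ≥ 16) = 155487060546875/3327916660110655488 ≈ 0.00%


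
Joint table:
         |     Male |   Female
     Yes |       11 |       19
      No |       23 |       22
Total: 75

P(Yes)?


P(Yes) = (11+19)/75 = 30/75 = 2/5

P(Yes) = 2/5 ≈ 40.00%


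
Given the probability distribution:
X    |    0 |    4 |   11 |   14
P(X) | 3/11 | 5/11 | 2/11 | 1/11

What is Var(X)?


E[X] = 56/11
E[X²] = 518/11
Var(X) = E[X²] - (E[X])² = 518/11 - 3136/121 = 2562/121

Var(X) = 2562/121 ≈ 21.1736


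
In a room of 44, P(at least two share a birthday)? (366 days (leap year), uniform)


P(all different) = Π(366-i)/366 for i=0..43
= 0.067633
P(match) = 1 - 0.067633 = 0.932367

P ≈ 0.9324 ≈ 93.24%


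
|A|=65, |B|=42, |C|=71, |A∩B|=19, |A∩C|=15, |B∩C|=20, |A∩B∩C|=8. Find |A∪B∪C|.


|A∪B∪C| = 65+42+71-19-15-20+8 = 132

|A∪B∪C| = 132


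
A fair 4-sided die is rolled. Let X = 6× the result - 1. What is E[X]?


E[die] = (1+4)/2 = 5/2
E[X] = 6×5/2 - 1 = 14

E[X] = 14


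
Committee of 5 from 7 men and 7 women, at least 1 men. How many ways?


Count by #men:
  1M,4W: C(7,1)×C(7,4)=245
  2M,3W: C(7,2)×C(7,3)=735
  3M,2W: C(7,3)×C(7,2)=735
  4M,1W: C(7,4)×C(7,1)=245
  5M,0W: C(7,5)×C(7,0)=21
Total = 1981

1981


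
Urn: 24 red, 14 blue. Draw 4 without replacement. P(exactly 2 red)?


Hypergeometric: C(24,2)×C(14,2)/C(38,4)
= 276×91/73815 = 1196/3515

P(X=2) = 1196/3515 ≈ 34.03%


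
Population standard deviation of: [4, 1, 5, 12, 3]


Mean = 25/5 = 5
  (4-5)²=1
  (1-5)²=16
  (5-5)²=0
  (12-5)²=49
  (3-5)²=4
Σ(x-μ)² = 70
σ² = 70/5 = 14

σ = √(14) ≈ 3.7417


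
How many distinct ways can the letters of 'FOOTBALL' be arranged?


Letters: 8, freq: {'F': 1, 'O': 2, 'T': 1, 'B': 1, 'A': 1, 'L': 2}
8!/(1!×2!×1!×1!×1!×2!) = 40320/4 = 10080

10080


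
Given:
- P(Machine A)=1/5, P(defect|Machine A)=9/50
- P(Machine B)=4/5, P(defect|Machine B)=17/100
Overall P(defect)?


P(B) = Σ P(B|Aᵢ)×P(Aᵢ)
  9/50×1/5 = 9/250
  17/100×4/5 = 17/125
Sum = 43/250

P(defect) = 43/250 ≈ 17.20%


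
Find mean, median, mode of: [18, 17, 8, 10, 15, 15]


Sorted: [8, 10, 15, 15, 17, 18]
Mean = 83/6
Median = 15
Freq: {18: 1, 17: 1, 8: 1, 10: 1, 15: 2}
Mode: [15]

Mean=83/6, Median=15, Mode=15


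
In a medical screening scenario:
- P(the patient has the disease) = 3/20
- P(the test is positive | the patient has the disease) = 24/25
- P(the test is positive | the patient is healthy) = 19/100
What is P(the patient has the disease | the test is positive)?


Using Bayes' theorem:
P(A|B) = P(B|A)·P(A) / P(B)

P(the test is positive) = 24/25 × 3/20 + 19/100 × 17/20
= 18/125 + 323/2000 = 611/2000

P(the patient has the disease|the test is positive) = (18/125) / (611/2000) = 288/611

P(the patient has the disease|the test is positive) = 288/611 ≈ 47.14%


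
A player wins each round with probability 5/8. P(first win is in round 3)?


Geometric: P(X=3) = (1-p)^(k-1)×p = (3/8)^2×5/8 = 45/512

P(X=3) = 45/512 ≈ 8.79%


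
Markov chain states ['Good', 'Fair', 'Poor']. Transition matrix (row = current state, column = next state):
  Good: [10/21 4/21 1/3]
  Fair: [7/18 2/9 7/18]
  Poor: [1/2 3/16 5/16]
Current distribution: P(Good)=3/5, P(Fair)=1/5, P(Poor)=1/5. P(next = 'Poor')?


P(next=Poor) = Σᵢ P(now=i)×P(i→Poor)
= 3/5×1/3 + 1/5×7/18 + 1/5×5/16
= 1/5 + 7/90 + 1/16 = 49/144

P = 49/144 ≈ 0.3403


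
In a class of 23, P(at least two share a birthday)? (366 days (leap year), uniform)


P(all different) = Π(366-i)/366 for i=0..22
= 0.493677
P(match) = 1 - 0.493677 = 0.506323

P ≈ 0.5063 ≈ 50.63%


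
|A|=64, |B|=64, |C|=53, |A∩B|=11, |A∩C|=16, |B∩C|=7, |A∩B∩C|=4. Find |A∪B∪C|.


|A∪B∪C| = 64+64+53-11-16-7+4 = 151

|A∪B∪C| = 151


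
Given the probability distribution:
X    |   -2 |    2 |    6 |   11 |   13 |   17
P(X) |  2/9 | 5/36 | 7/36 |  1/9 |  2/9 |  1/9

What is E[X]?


E[X] = Σ x·P(X=x)
= (-2)×(2/9) + (2)×(5/36) + (6)×(7/36) + (11)×(1/9) + (13)×(2/9) + (17)×(1/9)
= 7

E[X] = 7


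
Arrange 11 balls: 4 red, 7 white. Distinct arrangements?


11!/(4!×7!) = 330

330


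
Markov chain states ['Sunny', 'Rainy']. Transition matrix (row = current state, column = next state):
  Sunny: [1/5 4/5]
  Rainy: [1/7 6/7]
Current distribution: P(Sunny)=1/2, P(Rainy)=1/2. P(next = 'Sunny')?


P(next=Sunny) = Σᵢ P(now=i)×P(i→Sunny)
= 1/2×1/5 + 1/2×1/7
= 1/10 + 1/14 = 6/35

P = 6/35 ≈ 0.1714


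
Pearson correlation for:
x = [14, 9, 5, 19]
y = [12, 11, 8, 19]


n=4, Σx=47, Σy=50, Σxy=668, Σx²=663, Σy²=690
r = (4×668 - 47×50)/√((4×663 - 47²)(4×690 - 50²))
= 322/√(443×260) = 322/√115180 ≈ 322/339.3818 ≈ 0.9488

r ≈ 0.9488


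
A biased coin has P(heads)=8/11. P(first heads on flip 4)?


Geometric: P(X=4) = (1-p)^(k-1)×p = (3/11)^3×8/11 = 216/14641

P(X=4) = 216/14641 ≈ 1.48%


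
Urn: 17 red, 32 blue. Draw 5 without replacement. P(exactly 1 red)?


Hypergeometric: C(17,1)×C(32,4)/C(49,5)
= 17×35960/1906884 = 152830/476721

P(X=1) = 152830/476721 ≈ 32.06%


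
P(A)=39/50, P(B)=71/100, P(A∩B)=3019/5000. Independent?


P(A)×P(B) = 2769/5000
P(A∩B) = 3019/5000
Not equal → NOT independent

No, not independent


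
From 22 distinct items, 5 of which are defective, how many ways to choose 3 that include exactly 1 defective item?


Choose 1 of the 5 defective items and 2 of the other 17 items:
C(5,1)×C(17,2) = 5×136 = 680

680


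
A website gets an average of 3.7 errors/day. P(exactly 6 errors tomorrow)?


Poisson(λ=3.7): P(X=6) = e^(-λ)×λ^k/k!
= e^(-3.7) × 3.7^6 / 6!
≈ 0.02472352647 × 2565.726409 / 720 ≈ 0.088103

P(X=6) ≈ 0.088103 ≈ 8.81%


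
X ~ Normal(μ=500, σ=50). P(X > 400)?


z = (400-500)/50 = -2.0
P(X > 400) = 1 - P(Z ≤ -2.0) = 1 - 0.0228 = 0.9772

P(X > 400) ≈ 0.9772


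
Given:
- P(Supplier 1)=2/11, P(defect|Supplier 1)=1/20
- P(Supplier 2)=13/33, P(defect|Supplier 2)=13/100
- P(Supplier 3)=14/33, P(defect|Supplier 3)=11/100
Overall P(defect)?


P(B) = Σ P(B|Aᵢ)×P(Aᵢ)
  1/20×2/11 = 1/110
  13/100×13/33 = 169/3300
  11/100×14/33 = 7/150
Sum = 353/3300

P(defect) = 353/3300 ≈ 10.70%


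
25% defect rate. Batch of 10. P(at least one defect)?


P(all good) = (3/4)^10 = 59049/1048576
P(≥1 defect) = 989527/1048576

P = 989527/1048576 ≈ 94.37%


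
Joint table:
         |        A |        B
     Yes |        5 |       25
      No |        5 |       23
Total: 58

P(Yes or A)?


P(Yes∨A) = P(Yes) + P(A) - P(Yes∧A)
= (30 + 10 - 5)/58 = 35/58

P = 35/58 ≈ 60.34%


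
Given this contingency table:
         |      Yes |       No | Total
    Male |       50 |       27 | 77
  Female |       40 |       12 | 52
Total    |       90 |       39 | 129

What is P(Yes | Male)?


P(Yes | Male) = 50/(50+27) = 50/77

P(Yes|Male) = 50/77 ≈ 64.94%


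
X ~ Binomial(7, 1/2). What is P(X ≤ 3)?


P(X ≤ 3) = Σ P(X=i) for i=0..3
P(X=0) = 1/128
P(X=1) = 7/128
P(X=2) = 21/128
P(X=3) = 35/128
Sum = 1/2

P(X ≤ 3) = 1/2 ≈ 50.00%


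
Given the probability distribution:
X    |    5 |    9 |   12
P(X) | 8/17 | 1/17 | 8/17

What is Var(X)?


E[X] = 145/17
E[X²] = 1433/17
Var(X) = E[X²] - (E[X])² = 1433/17 - 21025/289 = 3336/289

Var(X) = 3336/289 ≈ 11.5433


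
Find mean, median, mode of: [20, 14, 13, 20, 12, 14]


Sorted: [12, 13, 14, 14, 20, 20]
Mean = 93/6 = 31/2
Median = 14
Freq: {20: 2, 14: 2, 13: 1, 12: 1}
Mode: [14, 20]

Mean=31/2, Median=14, Mode=[14, 20]


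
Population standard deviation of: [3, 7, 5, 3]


Mean = 18/4 = 9/2
  (3-9/2)²=9/4
  (7-9/2)²=25/4
  (5-9/2)²=1/4
  (3-9/2)²=9/4
Σ(x-μ)² = 11
σ² = 11/4

σ = √(11/4) ≈ 1.6583


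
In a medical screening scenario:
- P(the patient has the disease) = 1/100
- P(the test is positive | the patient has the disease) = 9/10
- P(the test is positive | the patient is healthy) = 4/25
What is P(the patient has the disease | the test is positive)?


Using Bayes' theorem:
P(A|B) = P(B|A)·P(A) / P(B)

P(the test is positive) = 9/10 × 1/100 + 4/25 × 99/100
= 9/1000 + 99/625 = 837/5000

P(the patient has the disease|the test is positive) = (9/1000) / (837/5000) = 5/93

P(the patient has the disease|the test is positive) = 5/93 ≈ 5.38%


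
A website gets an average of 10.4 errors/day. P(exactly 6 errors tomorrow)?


Poisson(λ=10.4): P(X=6) = e^(-λ)×λ^k/k!
= e^(-10.4) × 10.4^6 / 6!
≈ 3.043248301e-05 × 1265319.0185 / 720 ≈ 0.053482

P(X=6) ≈ 0.053482 ≈ 5.35%


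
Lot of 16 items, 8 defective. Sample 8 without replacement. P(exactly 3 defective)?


Hypergeometric: C(8,3)×C(8,5)/C(16,8)
= 56×56/12870 = 1568/6435

P(X=3) = 1568/6435 ≈ 24.37%


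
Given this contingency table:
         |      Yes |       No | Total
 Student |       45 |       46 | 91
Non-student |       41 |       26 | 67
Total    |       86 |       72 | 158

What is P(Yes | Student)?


P(Yes | Student) = 45/(45+46) = 45/91

P(Yes|Student) = 45/91 ≈ 49.45%


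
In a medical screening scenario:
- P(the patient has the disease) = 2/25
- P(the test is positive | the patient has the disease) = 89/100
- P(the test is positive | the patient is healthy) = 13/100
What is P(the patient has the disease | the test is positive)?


Using Bayes' theorem:
P(A|B) = P(B|A)·P(A) / P(B)

P(the test is positive) = 89/100 × 2/25 + 13/100 × 23/25
= 89/1250 + 299/2500 = 477/2500

P(the patient has the disease|the test is positive) = (89/1250) / (477/2500) = 178/477

P(the patient has the disease|the test is positive) = 178/477 ≈ 37.32%


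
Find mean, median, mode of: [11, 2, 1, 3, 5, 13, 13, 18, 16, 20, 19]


Sorted: [1, 2, 3, 5, 11, 13, 13, 16, 18, 19, 20]
Mean = 121/11 = 11
Median = 13
Freq: {11: 1, 2: 1, 1: 1, 3: 1, 5: 1, 13: 2, 18: 1, 16: 1, 20: 1, 19: 1}
Mode: [13]

Mean=11, Median=13, Mode=13


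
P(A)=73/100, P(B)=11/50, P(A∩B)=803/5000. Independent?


P(A)×P(B) = 803/5000
P(A∩B) = 803/5000
Equal ✓ → Independent

Yes, independent


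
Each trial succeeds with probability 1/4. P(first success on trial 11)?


Geometric: P(X=11) = (1-p)^(k-1)×p = (3/4)^10×1/4 = 59049/4194304

P(X=11) = 59049/4194304 ≈ 1.41%


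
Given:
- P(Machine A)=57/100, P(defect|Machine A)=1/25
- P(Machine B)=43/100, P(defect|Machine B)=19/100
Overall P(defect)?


P(B) = Σ P(B|Aᵢ)×P(Aᵢ)
  1/25×57/100 = 57/2500
  19/100×43/100 = 817/10000
Sum = 209/2000

P(defect) = 209/2000 ≈ 10.45%


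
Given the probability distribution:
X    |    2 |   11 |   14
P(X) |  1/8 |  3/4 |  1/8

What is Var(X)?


E[X] = 41/4
E[X²] = 463/4
Var(X) = E[X²] - (E[X])² = 463/4 - 1681/16 = 171/16

Var(X) = 171/16 ≈ 10.6875


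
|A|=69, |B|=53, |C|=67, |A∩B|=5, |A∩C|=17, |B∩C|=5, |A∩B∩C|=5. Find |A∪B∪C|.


|A∪B∪C| = 69+53+67-5-17-5+5 = 167

|A∪B∪C| = 167


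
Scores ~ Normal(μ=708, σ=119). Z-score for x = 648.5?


z = (x - μ)/σ = (648.5 - 708)/119 = -0.5

z = -0.5


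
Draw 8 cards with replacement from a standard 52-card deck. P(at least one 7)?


P(not a 7) = 48/52 = 12/13
P(none in 8 draws) = (12/13)^8 = 429981696/815730721
P(≥1 7) = 1 - 429981696/815730721 = 385749025/815730721

P = 385749025/815730721 ≈ 47.29%


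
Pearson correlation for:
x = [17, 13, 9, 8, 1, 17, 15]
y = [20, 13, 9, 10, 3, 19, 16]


n=7, Σx=80, Σy=90, Σxy=1236, Σx²=1118, Σy²=1376
r = (7×1236 - 80×90)/√((7×1118 - 80²)(7×1376 - 90²))
= 1452/√(1426×1532) = 1452/√2184632 ≈ 1452/1478.0501 ≈ 0.9824

r ≈ 0.9824


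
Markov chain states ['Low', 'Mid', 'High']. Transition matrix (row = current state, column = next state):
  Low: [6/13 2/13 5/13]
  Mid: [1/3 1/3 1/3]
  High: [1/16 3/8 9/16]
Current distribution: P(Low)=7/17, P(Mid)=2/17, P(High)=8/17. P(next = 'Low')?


P(next=Low) = Σᵢ P(now=i)×P(i→Low)
= 7/17×6/13 + 2/17×1/3 + 8/17×1/16
= 42/221 + 2/51 + 1/34 = 343/1326

P = 343/1326 ≈ 0.2587


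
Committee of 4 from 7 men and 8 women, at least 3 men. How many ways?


Count by #men:
  3M,1W: C(7,3)×C(8,1)=280
  4M,0W: C(7,4)×C(8,0)=35
Total = 315

315


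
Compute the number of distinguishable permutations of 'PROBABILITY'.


Letters: 11, freq: {'P': 1, 'R': 1, 'O': 1, 'B': 2, 'A': 1, 'I': 2, 'L': 1, 'T': 1, 'Y': 1}
11!/(1!×1!×1!×2!×1!×2!×1!×1!×1!) = 39916800/4 = 9979200

9979200


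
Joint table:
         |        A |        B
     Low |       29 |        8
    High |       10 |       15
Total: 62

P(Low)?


P(Low) = (29+8)/62 = 37/62

P(Low) = 37/62 ≈ 59.68%


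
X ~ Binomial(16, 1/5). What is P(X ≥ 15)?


P(X ≥ 15) = Σ P(X=i) for i=15..16
P(X=15) = 64/152587890625
P(X=16) = 1/152587890625
Sum = 13/30517578125

P(X ≥ 15) = 13/30517578125 ≈ 0.00%


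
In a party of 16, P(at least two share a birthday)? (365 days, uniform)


P(all different) = Π(365-i)/365 for i=0..15
= 0.716396
P(match) = 1 - 0.716396 = 0.283604

P ≈ 0.2836 ≈ 28.36%


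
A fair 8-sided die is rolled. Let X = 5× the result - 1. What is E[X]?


E[die] = (1+8)/2 = 9/2
E[X] = 5×9/2 - 1 = 43/2

E[X] = 43/2


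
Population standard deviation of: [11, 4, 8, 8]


Mean = 31/4
  (11-31/4)²=169/16
  (4-31/4)²=225/16
  (8-31/4)²=1/16
  (8-31/4)²=1/16
Σ(x-μ)² = 99/4
σ² = (99/4)/4 = 99/16

σ = √(99/16) ≈ 2.4875


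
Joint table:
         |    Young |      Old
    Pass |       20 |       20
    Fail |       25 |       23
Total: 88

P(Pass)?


P(Pass) = (20+20)/88 = 40/88 = 5/11

P(Pass) = 5/11 ≈ 45.45%


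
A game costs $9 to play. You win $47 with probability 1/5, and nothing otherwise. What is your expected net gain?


E[gain] = (47-9)×1/5 + (-9)×4/5
= 38/5 - 36/5 = 2/5

Expected net gain = $2/5 ≈ $0.40


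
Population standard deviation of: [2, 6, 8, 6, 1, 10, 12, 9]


Mean = 54/8 = 27/4
  (2-27/4)²=361/16
  (6-27/4)²=9/16
  (8-27/4)²=25/16
  (6-27/4)²=9/16
  (1-27/4)²=529/16
  (10-27/4)²=169/16
  (12-27/4)²=441/16
  (9-27/4)²=81/16
Σ(x-μ)² = 203/2
σ² = (203/2)/8 = 203/16

σ = √(203/16) ≈ 3.5620


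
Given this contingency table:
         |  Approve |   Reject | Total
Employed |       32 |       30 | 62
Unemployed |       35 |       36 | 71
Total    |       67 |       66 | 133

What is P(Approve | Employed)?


P(Approve | Employed) = 32/(32+30) = 32/62 = 16/31

P(Approve|Employed) = 16/31 ≈ 51.61%


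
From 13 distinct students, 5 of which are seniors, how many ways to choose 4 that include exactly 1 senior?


Choose 1 of the 5 seniors and 3 of the other 8 students:
C(5,1)×C(8,3) = 5×56 = 280

280


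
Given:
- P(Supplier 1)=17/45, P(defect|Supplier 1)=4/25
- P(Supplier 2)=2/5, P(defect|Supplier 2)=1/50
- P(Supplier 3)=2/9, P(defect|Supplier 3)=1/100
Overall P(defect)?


P(B) = Σ P(B|Aᵢ)×P(Aᵢ)
  4/25×17/45 = 68/1125
  1/50×2/5 = 1/125
  1/100×2/9 = 1/450
Sum = 53/750

P(defect) = 53/750 ≈ 7.07%


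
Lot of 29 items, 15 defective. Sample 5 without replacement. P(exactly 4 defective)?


Hypergeometric: C(15,4)×C(14,1)/C(29,5)
= 1365×14/118755 = 14/87

P(X=4) = 14/87 ≈ 16.09%


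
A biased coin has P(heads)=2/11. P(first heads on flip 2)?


Geometric: P(X=2) = (1-p)^(k-1)×p = (9/11)^1×2/11 = 18/121

P(X=2) = 18/121 ≈ 14.88%


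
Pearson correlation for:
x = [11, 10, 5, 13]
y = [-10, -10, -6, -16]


n=4, Σx=39, Σy=-42, Σxy=-448, Σx²=415, Σy²=492
r = (4×(-448) - 39×(-42))/√((4×415 - 39²)(4×492 - (-42)²))
= -154/√(139×204) = -154/√28356 ≈ -154/168.3924 ≈ -0.9145

r ≈ -0.9145


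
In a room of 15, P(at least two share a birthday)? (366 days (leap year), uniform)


P(all different) = Π(366-i)/366 for i=0..14
= 0.747702
P(match) = 1 - 0.747702 = 0.252298

P ≈ 0.2523 ≈ 25.23%


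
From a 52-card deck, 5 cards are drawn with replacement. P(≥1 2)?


P(not a 2) = 48/52 = 12/13
P(none in 5 draws) = (12/13)^5 = 248832/371293
P(≥1 2) = 1 - 248832/371293 = 122461/371293

P = 122461/371293 ≈ 32.98%


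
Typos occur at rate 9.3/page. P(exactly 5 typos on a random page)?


Poisson(λ=9.3): P(X=5) = e^(-λ)×λ^k/k!
= e^(-9.3) × 9.3^5 / 5!
≈ 9.142423148e-05 × 69568.83693 / 120 ≈ 0.053002

P(X=5) ≈ 0.053002 ≈ 5.30%


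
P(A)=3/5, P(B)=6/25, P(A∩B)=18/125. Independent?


P(A)×P(B) = 18/125
P(A∩B) = 18/125
Equal ✓ → Independent

Yes, independent


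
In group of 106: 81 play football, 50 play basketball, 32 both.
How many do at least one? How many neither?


|A∪B| = 81+50-32 = 99
Neither = 106-99 = 7

At least one: 99; Neither: 7


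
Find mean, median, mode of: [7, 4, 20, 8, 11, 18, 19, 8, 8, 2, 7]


Sorted: [2, 4, 7, 7, 8, 8, 8, 11, 18, 19, 20]
Mean = 112/11
Median = 8
Freq: {7: 2, 4: 1, 20: 1, 8: 3, 11: 1, 18: 1, 19: 1, 2: 1}
Mode: [8]

Mean=112/11, Median=8, Mode=8


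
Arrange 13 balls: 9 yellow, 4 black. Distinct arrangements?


13!/(9!×4!) = 715

715


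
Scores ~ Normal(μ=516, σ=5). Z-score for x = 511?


z = (x - μ)/σ = (511 - 516)/5 = -1.0

z = -1.0


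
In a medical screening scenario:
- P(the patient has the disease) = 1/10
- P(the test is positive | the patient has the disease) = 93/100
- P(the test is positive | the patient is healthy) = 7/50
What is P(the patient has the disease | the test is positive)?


Using Bayes' theorem:
P(A|B) = P(B|A)·P(A) / P(B)

P(the test is positive) = 93/100 × 1/10 + 7/50 × 9/10
= 93/1000 + 63/500 = 219/1000

P(the patient has the disease|the test is positive) = (93/1000) / (219/1000) = 31/73

P(the patient has the disease|the test is positive) = 31/73 ≈ 42.47%


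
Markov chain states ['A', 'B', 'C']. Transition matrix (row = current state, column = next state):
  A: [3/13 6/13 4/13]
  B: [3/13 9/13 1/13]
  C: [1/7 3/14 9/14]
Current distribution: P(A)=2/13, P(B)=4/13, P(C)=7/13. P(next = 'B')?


P(next=B) = Σᵢ P(now=i)×P(i→B)
= 2/13×6/13 + 4/13×9/13 + 7/13×3/14
= 12/169 + 36/169 + 3/26 = 135/338

P = 135/338 ≈ 0.3994


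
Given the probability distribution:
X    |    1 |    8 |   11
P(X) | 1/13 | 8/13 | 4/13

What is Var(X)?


E[X] = 109/13
E[X²] = 997/13
Var(X) = E[X²] - (E[X])² = 997/13 - 11881/169 = 1080/169

Var(X) = 1080/169 ≈ 6.3905


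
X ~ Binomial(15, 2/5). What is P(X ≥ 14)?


P(X ≥ 14) = Σ P(X=i) for i=14..15
P(X=14) = 147456/6103515625
P(X=15) = 32768/30517578125
Sum = 770048/30517578125

P(X ≥ 14) = 770048/30517578125 ≈ 0.00%


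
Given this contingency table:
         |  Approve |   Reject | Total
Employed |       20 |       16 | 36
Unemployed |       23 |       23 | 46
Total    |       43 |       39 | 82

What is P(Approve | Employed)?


P(Approve | Employed) = 20/(20+16) = 20/36 = 5/9

P(Approve|Employed) = 5/9 ≈ 55.56%


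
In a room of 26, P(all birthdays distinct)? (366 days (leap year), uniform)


P(all different) = Π(366-i)/366 for i=0..25
= (366/366)×(365/366)×...×(341/366)
= 0.402786

P ≈ 0.4028 ≈ 40.28%


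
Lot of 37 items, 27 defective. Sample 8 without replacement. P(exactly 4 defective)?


Hypergeometric: C(27,4)×C(10,4)/C(37,8)
= 17550×210/38608020 = 20475/214489

P(X=4) = 20475/214489 ≈ 9.55%


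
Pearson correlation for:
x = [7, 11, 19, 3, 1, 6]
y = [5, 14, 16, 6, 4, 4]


n=6, Σx=47, Σy=49, Σxy=539, Σx²=577, Σy²=545
r = (6×539 - 47×49)/√((6×577 - 47²)(6×545 - 49²))
= 931/√(1253×869) = 931/√1088857 ≈ 931/1043.4831 ≈ 0.8922

r ≈ 0.8922


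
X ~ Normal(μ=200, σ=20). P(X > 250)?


z = (250-200)/20 = 2.5
P(X > 250) = 1 - P(Z ≤ 2.5) = 1 - 0.9938 = 0.0062

P(X > 250) ≈ 0.0062


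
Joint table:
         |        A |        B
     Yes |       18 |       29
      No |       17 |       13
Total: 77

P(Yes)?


P(Yes) = (18+29)/77 = 47/77

P(Yes) = 47/77 ≈ 61.04%


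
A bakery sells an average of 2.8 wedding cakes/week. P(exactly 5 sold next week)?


Poisson(λ=2.8): P(X=5) = e^(-λ)×λ^k/k!
= e^(-2.8) × 2.8^5 / 5!
≈ 0.06081006263 × 172.10368 / 120 ≈ 0.087214

P(X=5) ≈ 0.087214 ≈ 8.72%


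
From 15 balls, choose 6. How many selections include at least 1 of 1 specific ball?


Complement: C(15,6) - C(14,6) = 5005 - 3003 = 2002

2002


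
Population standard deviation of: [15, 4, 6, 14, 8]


Mean = 47/5
  (15-47/5)²=784/25
  (4-47/5)²=729/25
  (6-47/5)²=289/25
  (14-47/5)²=529/25
  (8-47/5)²=49/25
Σ(x-μ)² = 476/5
σ² = (476/5)/5 = 476/25

σ = √(476/25) ≈ 4.3635


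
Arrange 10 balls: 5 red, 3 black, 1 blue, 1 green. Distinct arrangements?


10!/(5!×3!×1!×1!) = 5040

5040


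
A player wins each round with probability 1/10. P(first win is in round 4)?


Geometric: P(X=4) = (1-p)^(k-1)×p = (9/10)^3×1/10 = 729/10000

P(X=4) = 729/10000 ≈ 7.29%


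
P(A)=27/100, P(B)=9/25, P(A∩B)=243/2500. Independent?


P(A)×P(B) = 243/2500
P(A∩B) = 243/2500
Equal ✓ → Independent

Yes, independent


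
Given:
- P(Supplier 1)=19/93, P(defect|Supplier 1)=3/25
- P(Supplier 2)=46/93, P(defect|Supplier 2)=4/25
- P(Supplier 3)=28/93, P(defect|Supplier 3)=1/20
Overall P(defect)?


P(B) = Σ P(B|Aᵢ)×P(Aᵢ)
  3/25×19/93 = 19/775
  4/25×46/93 = 184/2325
  1/20×28/93 = 7/465
Sum = 92/775

P(defect) = 92/775 ≈ 11.87%


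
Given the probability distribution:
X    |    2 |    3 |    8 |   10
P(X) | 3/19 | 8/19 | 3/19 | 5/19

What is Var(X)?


E[X] = 104/19
E[X²] = 776/19
Var(X) = E[X²] - (E[X])² = 776/19 - 10816/361 = 3928/361

Var(X) = 3928/361 ≈ 10.8809


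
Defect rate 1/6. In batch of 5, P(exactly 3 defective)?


Binomial: P(X=3) = C(5,3)×p^3×(1-p)^2
= 10 × 1/216 × 25/36 = 125/3888

P(X=3) = 125/3888 ≈ 3.22%


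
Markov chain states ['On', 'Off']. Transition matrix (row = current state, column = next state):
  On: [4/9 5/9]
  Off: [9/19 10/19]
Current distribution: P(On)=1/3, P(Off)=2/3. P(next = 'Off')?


P(next=Off) = Σᵢ P(now=i)×P(i→Off)
= 1/3×5/9 + 2/3×10/19
= 5/27 + 20/57 = 275/513

P = 275/513 ≈ 0.5361


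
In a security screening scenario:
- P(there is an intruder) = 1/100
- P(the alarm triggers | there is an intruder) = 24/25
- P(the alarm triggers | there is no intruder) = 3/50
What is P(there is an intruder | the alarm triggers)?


Using Bayes' theorem:
P(A|B) = P(B|A)·P(A) / P(B)

P(the alarm triggers) = 24/25 × 1/100 + 3/50 × 99/100
= 6/625 + 297/5000 = 69/1000

P(there is an intruder|the alarm triggers) = (6/625) / (69/1000) = 16/115

P(there is an intruder|the alarm triggers) = 16/115 ≈ 13.91%


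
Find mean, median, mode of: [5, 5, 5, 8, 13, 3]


Sorted: [3, 5, 5, 5, 8, 13]
Mean = 39/6 = 13/2
Median = 5
Freq: {5: 3, 8: 1, 13: 1, 3: 1}
Mode: [5]

Mean=13/2, Median=5, Mode=5


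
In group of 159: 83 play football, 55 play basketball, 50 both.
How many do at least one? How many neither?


|A∪B| = 83+55-50 = 88
Neither = 159-88 = 71

At least one: 88; Neither: 71


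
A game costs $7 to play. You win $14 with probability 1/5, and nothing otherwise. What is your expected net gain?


E[gain] = (14-7)×1/5 + (-7)×4/5
= 7/5 - 28/5 = -21/5

Expected net gain = $-21/5 ≈ $-4.20


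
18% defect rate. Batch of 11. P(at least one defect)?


P(all good) = (41/50)^11 = 550329031716248441/4882812500000000000
P(≥1 defect) = 4332483468283751559/4882812500000000000

P = 4332483468283751559/4882812500000000000 ≈ 88.73%


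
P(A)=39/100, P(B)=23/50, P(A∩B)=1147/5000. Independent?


P(A)×P(B) = 897/5000
P(A∩B) = 1147/5000
Not equal → NOT independent

No, not independent


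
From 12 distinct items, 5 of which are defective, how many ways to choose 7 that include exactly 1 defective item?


Choose 1 of the 5 defective items and 6 of the other 7 items:
C(5,1)×C(7,6) = 5×7 = 35

35


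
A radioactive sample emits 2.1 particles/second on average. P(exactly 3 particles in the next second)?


Poisson(λ=2.1): P(X=3) = e^(-λ)×λ^k/k!
= e^(-2.1) × 2.1^3 / 3!
≈ 0.1224564283 × 9.261 / 6 ≈ 0.189011

P(X=3) ≈ 0.189011 ≈ 18.90%


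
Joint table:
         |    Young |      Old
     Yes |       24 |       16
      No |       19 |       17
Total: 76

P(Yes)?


P(Yes) = (24+16)/76 = 40/76 = 10/19

P(Yes) = 10/19 ≈ 52.63%


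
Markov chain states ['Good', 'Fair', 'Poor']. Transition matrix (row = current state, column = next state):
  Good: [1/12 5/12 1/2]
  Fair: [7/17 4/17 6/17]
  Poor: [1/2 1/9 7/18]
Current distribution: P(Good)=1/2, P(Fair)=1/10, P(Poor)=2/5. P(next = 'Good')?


P(next=Good) = Σᵢ P(now=i)×P(i→Good)
= 1/2×1/12 + 1/10×7/17 + 2/5×1/2
= 1/24 + 7/170 + 1/5 = 577/2040

P = 577/2040 ≈ 0.2828


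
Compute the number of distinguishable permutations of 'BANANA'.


Letters: 6, freq: {'B': 1, 'A': 3, 'N': 2}
6!/(1!×3!×2!) = 720/12 = 60

60


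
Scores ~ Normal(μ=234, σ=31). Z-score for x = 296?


z = (x - μ)/σ = (296 - 234)/31 = 2.0

z = 2.0


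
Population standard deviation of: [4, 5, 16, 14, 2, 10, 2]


Mean = 53/7
  (4-53/7)²=625/49
  (5-53/7)²=324/49
  (16-53/7)²=3481/49
  (14-53/7)²=2025/49
  (2-53/7)²=1521/49
  (10-53/7)²=289/49
  (2-53/7)²=1521/49
Σ(x-μ)² = 1398/7
σ² = (1398/7)/7 = 1398/49

σ = √(1398/49) ≈ 5.3414


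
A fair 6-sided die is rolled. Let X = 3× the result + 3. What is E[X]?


E[die] = (1+6)/2 = 7/2
E[X] = 3×7/2 + 3 = 27/2

E[X] = 27/2


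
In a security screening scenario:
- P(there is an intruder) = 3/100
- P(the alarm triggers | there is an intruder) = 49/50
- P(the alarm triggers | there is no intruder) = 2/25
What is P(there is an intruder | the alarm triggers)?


Using Bayes' theorem:
P(A|B) = P(B|A)·P(A) / P(B)

P(the alarm triggers) = 49/50 × 3/100 + 2/25 × 97/100
= 147/5000 + 97/1250 = 107/1000

P(there is an intruder|the alarm triggers) = (147/5000) / (107/1000) = 147/535

P(there is an intruder|the alarm triggers) = 147/535 ≈ 27.48%


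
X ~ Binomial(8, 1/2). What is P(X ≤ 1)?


P(X ≤ 1) = Σ P(X=i) for i=0..1
P(X=0) = 1/256
P(X=1) = 1/32
Sum = 9/256

P(X ≤ 1) = 9/256 ≈ 3.52%


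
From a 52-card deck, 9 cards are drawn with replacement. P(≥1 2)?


P(not a 2) = 48/52 = 12/13
P(none in 9 draws) = (12/13)^9 = 5159780352/10604499373
P(≥1 2) = 1 - 5159780352/10604499373 = 5444719021/10604499373

P = 5444719021/10604499373 ≈ 51.34%


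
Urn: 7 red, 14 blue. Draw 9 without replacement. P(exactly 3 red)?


Hypergeometric: C(7,3)×C(14,6)/C(21,9)
= 35×3003/293930 = 231/646

P(X=3) = 231/646 ≈ 35.76%


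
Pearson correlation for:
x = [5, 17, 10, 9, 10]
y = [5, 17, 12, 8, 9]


n=5, Σx=51, Σy=51, Σxy=596, Σx²=595, Σy²=603
r = (5×596 - 51×51)/√((5×595 - 51²)(5×603 - 51²))
= 379/√(374×414) = 379/√154836 ≈ 379/393.4921 ≈ 0.9632

r ≈ 0.9632


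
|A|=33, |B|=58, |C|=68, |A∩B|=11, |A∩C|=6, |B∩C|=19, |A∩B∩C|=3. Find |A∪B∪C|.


|A∪B∪C| = 33+58+68-11-6-19+3 = 126

|A∪B∪C| = 126


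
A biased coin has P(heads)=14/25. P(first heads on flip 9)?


Geometric: P(X=9) = (1-p)^(k-1)×p = (11/25)^8×14/25 = 3001024334/3814697265625

P(X=9) = 3001024334/3814697265625 ≈ 0.08%


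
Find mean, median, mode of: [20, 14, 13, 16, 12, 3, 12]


Sorted: [3, 12, 12, 13, 14, 16, 20]
Mean = 90/7
Median = 13
Freq: {20: 1, 14: 1, 13: 1, 16: 1, 12: 2, 3: 1}
Mode: [12]

Mean=90/7, Median=13, Mode=12


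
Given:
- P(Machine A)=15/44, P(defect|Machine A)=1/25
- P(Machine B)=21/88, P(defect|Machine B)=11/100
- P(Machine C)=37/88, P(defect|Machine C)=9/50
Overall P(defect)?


P(B) = Σ P(B|Aᵢ)×P(Aᵢ)
  1/25×15/44 = 3/220
  11/100×21/88 = 21/800
  9/50×37/88 = 333/4400
Sum = 1017/8800

P(defect) = 1017/8800 ≈ 11.56%


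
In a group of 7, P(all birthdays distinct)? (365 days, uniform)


P(all different) = Π(365-i)/365 for i=0..6
= (365/365)×(364/365)×...×(359/365)
= 0.943764

P ≈ 0.9438 ≈ 94.38%


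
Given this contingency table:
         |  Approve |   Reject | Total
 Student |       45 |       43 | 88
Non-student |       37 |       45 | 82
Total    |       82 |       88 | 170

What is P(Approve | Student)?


P(Approve | Student) = 45/(45+43) = 45/88

P(Approve|Student) = 45/88 ≈ 51.14%


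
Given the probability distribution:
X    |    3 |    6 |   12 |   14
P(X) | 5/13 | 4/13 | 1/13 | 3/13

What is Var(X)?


E[X] = 93/13
E[X²] = 921/13
Var(X) = E[X²] - (E[X])² = 921/13 - 8649/169 = 3324/169

Var(X) = 3324/169 ≈ 19.6686


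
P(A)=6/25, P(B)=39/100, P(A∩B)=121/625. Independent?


P(A)×P(B) = 117/1250
P(A∩B) = 121/625
Not equal → NOT independent

No, not independent


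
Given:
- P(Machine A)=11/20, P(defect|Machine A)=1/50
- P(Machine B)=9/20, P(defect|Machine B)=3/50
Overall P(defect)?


P(B) = Σ P(B|Aᵢ)×P(Aᵢ)
  1/50×11/20 = 11/1000
  3/50×9/20 = 27/1000
Sum = 19/500

P(defect) = 19/500 ≈ 3.80%


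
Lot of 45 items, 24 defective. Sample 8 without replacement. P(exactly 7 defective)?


Hypergeometric: C(24,7)×C(21,1)/C(45,8)
= 346104×21/215553195 = 3864/114595

P(X=7) = 3864/114595 ≈ 3.37%


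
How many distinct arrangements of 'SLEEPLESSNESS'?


Letters: 13, freq: {'S': 5, 'L': 2, 'E': 4, 'P': 1, 'N': 1}
13!/(5!×2!×4!×1!×1!) = 6227020800/5760 = 1081080

1081080


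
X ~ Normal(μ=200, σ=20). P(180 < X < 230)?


z₁=(180-200)/20=-1.0, z₂=(230-200)/20=1.5
P = Φ(1.5) - Φ(-1.0) = 0.933193 - 0.158655 = 0.774538 ≈ 0.7745

P(180 < X < 230) ≈ 0.7745


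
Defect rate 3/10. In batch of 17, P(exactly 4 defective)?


Binomial: P(X=4) = C(17,4)×p^4×(1-p)^13
= 2380 × 81/10000 × 96889010407/10000000000000 = 933913171313073/5000000000000000

P(X=4) = 933913171313073/5000000000000000 ≈ 18.68%


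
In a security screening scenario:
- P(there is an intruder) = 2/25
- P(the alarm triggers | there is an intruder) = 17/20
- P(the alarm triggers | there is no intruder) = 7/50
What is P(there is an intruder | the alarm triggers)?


Using Bayes' theorem:
P(A|B) = P(B|A)·P(A) / P(B)

P(the alarm triggers) = 17/20 × 2/25 + 7/50 × 23/25
= 17/250 + 161/1250 = 123/625

P(there is an intruder|the alarm triggers) = (17/250) / (123/625) = 85/246

P(there is an intruder|the alarm triggers) = 85/246 ≈ 34.55%


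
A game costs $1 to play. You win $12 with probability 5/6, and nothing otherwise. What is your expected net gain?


E[gain] = (12-1)×5/6 + (-1)×1/6
= 55/6 - 1/6 = 9

Expected net gain = $9 ≈ $9.00


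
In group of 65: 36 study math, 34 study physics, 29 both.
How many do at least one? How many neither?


|A∪B| = 36+34-29 = 41
Neither = 65-41 = 24

At least one: 41; Neither: 24


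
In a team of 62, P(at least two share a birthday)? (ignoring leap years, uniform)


P(all different) = Π(365-i)/365 for i=0..61
= 0.004090
P(match) = 1 - 0.004090 = 0.995910

P ≈ 0.9959 ≈ 99.59%


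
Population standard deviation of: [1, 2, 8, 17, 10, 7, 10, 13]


Mean = 68/8 = 17/2
  (1-17/2)²=225/4
  (2-17/2)²=169/4
  (8-17/2)²=1/4
  (17-17/2)²=289/4
  (10-17/2)²=9/4
  (7-17/2)²=9/4
  (10-17/2)²=9/4
  (13-17/2)²=81/4
Σ(x-μ)² = 198
σ² = 198/8 = 99/4

σ = √(99/4) ≈ 4.9749


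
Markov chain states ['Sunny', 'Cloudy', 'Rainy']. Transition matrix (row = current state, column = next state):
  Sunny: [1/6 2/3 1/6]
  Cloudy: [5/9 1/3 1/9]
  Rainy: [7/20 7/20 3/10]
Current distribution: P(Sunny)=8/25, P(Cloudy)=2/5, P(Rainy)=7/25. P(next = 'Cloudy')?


P(next=Cloudy) = Σᵢ P(now=i)×P(i→Cloudy)
= 8/25×2/3 + 2/5×1/3 + 7/25×7/20
= 16/75 + 2/15 + 49/500 = 667/1500

P = 667/1500 ≈ 0.4447


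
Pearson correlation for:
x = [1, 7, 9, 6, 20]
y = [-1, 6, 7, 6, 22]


n=5, Σx=43, Σy=40, Σxy=580, Σx²=567, Σy²=606
r = (5×580 - 43×40)/√((5×567 - 43²)(5×606 - 40²))
= 1180/√(986×1430) = 1180/√1409980 ≈ 1180/1187.4258 ≈ 0.9937

r ≈ 0.9937


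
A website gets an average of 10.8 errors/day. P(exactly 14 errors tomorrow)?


Poisson(λ=10.8): P(X=14) = e^(-λ)×λ^k/k!
= e^(-10.8) × 10.8^14 / 14!
≈ 2.039950341e-05 × 2.93719362426e+14 / 87178291200 ≈ 0.068730

P(X=14) ≈ 0.068730 ≈ 6.87%


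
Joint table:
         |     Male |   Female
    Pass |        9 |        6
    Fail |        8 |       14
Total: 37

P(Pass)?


P(Pass) = (9+6)/37 = 15/37

P(Pass) = 15/37 ≈ 40.54%


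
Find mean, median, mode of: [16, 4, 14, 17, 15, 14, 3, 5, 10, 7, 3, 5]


Sorted: [3, 3, 4, 5, 5, 7, 10, 14, 14, 15, 16, 17]
Mean = 113/12
Median = 17/2
Freq: {16: 1, 4: 1, 14: 2, 17: 1, 15: 1, 3: 2, 5: 2, 10: 1, 7: 1}
Mode: [3, 5, 14]

Mean=113/12, Median=17/2, Mode=[3, 5, 14]


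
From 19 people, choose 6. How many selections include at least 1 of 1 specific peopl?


Complement: C(19,6) - C(18,6) = 27132 - 18564 = 8568

8568


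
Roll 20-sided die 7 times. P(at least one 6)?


P(no 6)^7 = (19/20)^7 = 893871739/1280000000
P(≥1) = 1 - 893871739/1280000000 = 386128261/1280000000

P = 386128261/1280000000 ≈ 30.17%


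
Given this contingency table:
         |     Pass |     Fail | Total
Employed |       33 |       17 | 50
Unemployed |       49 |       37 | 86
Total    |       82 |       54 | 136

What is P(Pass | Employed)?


P(Pass | Employed) = 33/(33+17) = 33/50

P(Pass|Employed) = 33/50 ≈ 66.00%


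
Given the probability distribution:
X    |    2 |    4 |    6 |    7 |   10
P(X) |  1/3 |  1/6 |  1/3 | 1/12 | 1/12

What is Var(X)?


E[X] = 19/4
E[X²] = 341/12
Var(X) = E[X²] - (E[X])² = 341/12 - 361/16 = 281/48

Var(X) = 281/48 ≈ 5.8542


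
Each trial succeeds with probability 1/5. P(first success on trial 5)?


Geometric: P(X=5) = (1-p)^(k-1)×p = (4/5)^4×1/5 = 256/3125

P(X=5) = 256/3125 ≈ 8.19%


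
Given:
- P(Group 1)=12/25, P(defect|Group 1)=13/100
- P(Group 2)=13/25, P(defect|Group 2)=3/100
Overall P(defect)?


P(B) = Σ P(B|Aᵢ)×P(Aᵢ)
  13/100×12/25 = 39/625
  3/100×13/25 = 39/2500
Sum = 39/500

P(defect) = 39/500 ≈ 7.80%


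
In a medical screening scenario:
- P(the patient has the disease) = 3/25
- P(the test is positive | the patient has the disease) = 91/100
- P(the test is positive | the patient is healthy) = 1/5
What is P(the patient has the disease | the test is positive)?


Using Bayes' theorem:
P(A|B) = P(B|A)·P(A) / P(B)

P(the test is positive) = 91/100 × 3/25 + 1/5 × 22/25
= 273/2500 + 22/125 = 713/2500

P(the patient has the disease|the test is positive) = (273/2500) / (713/2500) = 273/713

P(the patient has the disease|the test is positive) = 273/713 ≈ 38.29%


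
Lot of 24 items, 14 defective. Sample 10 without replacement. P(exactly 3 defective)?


Hypergeometric: C(14,3)×C(10,7)/C(24,10)
= 364×120/1961256 = 1820/81719

P(X=3) = 1820/81719 ≈ 2.23%


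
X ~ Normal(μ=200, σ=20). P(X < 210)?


z = (210-200)/20 = 0.5
P(Z < 0.5) = 0.6915

P(X < 210) ≈ 0.6915


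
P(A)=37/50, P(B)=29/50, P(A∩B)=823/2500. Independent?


P(A)×P(B) = 1073/2500
P(A∩B) = 823/2500
Not equal → NOT independent

No, not independent


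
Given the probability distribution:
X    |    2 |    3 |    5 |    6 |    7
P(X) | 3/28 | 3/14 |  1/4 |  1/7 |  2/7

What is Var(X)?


E[X] = 139/28
E[X²] = 111/4
Var(X) = E[X²] - (E[X])² = 111/4 - 19321/784 = 2435/784

Var(X) = 2435/784 ≈ 3.1059


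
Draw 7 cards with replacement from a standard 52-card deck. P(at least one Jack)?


P(not a Jack) = 48/52 = 12/13
P(none in 7 draws) = (12/13)^7 = 35831808/62748517
P(≥1 Jack) = 1 - 35831808/62748517 = 26916709/62748517

P = 26916709/62748517 ≈ 42.90%


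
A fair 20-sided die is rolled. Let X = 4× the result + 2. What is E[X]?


E[die] = (1+20)/2 = 21/2
E[X] = 4×21/2 + 2 = 44

E[X] = 44


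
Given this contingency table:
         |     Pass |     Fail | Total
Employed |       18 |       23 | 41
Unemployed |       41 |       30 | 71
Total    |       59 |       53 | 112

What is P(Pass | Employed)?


P(Pass | Employed) = 18/(18+23) = 18/41

P(Pass|Employed) = 18/41 ≈ 43.90%


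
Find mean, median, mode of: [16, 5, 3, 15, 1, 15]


Sorted: [1, 3, 5, 15, 15, 16]
Mean = 55/6
Median = 10
Freq: {16: 1, 5: 1, 3: 1, 15: 2, 1: 1}
Mode: [15]

Mean=55/6, Median=10, Mode=15


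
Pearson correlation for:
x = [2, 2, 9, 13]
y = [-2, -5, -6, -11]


n=4, Σx=26, Σy=-24, Σxy=-211, Σx²=258, Σy²=186
r = (4×(-211) - 26×(-24))/√((4×258 - 26²)(4×186 - (-24)²))
= -220/√(356×168) = -220/√59808 ≈ -220/244.5567 ≈ -0.8996

r ≈ -0.8996


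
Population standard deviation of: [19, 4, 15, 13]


Mean = 51/4
  (19-51/4)²=625/16
  (4-51/4)²=1225/16
  (15-51/4)²=81/16
  (13-51/4)²=1/16
Σ(x-μ)² = 483/4
σ² = (483/4)/4 = 483/16

σ = √(483/16) ≈ 5.4943


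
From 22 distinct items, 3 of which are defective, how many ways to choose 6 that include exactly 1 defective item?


Choose 1 of the 3 defective items and 5 of the other 19 items:
C(3,1)×C(19,5) = 3×11628 = 34884

34884


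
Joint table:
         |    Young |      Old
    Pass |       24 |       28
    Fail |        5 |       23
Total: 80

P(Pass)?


P(Pass) = (24+28)/80 = 52/80 = 13/20

P(Pass) = 13/20 ≈ 65.00%


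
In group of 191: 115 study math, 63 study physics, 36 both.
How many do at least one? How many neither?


|A∪B| = 115+63-36 = 142
Neither = 191-142 = 49

At least one: 142; Neither: 49


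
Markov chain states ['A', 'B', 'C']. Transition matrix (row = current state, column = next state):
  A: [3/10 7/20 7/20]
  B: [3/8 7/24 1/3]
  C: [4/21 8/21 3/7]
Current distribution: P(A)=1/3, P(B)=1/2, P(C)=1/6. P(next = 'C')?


P(next=C) = Σᵢ P(now=i)×P(i→C)
= 1/3×7/20 + 1/2×1/3 + 1/6×3/7
= 7/60 + 1/6 + 1/14 = 149/420

P = 149/420 ≈ 0.3548


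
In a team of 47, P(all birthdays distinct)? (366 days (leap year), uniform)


P(all different) = Π(366-i)/366 for i=0..46
= (366/366)×(365/366)×...×(320/366)
= 0.045628

P ≈ 0.0456 ≈ 4.56%


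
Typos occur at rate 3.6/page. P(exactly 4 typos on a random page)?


Poisson(λ=3.6): P(X=4) = e^(-λ)×λ^k/k!
= e^(-3.6) × 3.6^4 / 4!
≈ 0.02732372245 × 167.9616 / 24 ≈ 0.191222

P(X=4) ≈ 0.191222 ≈ 19.12%


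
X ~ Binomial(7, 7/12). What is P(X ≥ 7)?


P(X ≥ 7) = Σ P(X=i) for i=7..7
P(X=7) = 823543/35831808
Sum = 823543/35831808

P(X ≥ 7) = 823543/35831808 ≈ 2.30%


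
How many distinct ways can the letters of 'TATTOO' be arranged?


Letters: 6, freq: {'T': 3, 'A': 1, 'O': 2}
6!/(3!×1!×2!) = 720/12 = 60

60


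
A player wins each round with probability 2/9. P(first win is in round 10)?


Geometric: P(X=10) = (1-p)^(k-1)×p = (7/9)^9×2/9 = 80707214/3486784401

P(X=10) = 80707214/3486784401 ≈ 2.31%


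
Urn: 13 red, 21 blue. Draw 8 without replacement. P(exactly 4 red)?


Hypergeometric: C(13,4)×C(21,4)/C(34,8)
= 715×5985/18156204 = 43225/183396

P(X=4) = 43225/183396 ≈ 23.57%


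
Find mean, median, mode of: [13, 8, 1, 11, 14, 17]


Sorted: [1, 8, 11, 13, 14, 17]
Mean = 64/6 = 32/3
Median = 12
Freq: {13: 1, 8: 1, 1: 1, 11: 1, 14: 1, 17: 1}
Mode: No mode

Mean=32/3, Median=12, Mode=No mode
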